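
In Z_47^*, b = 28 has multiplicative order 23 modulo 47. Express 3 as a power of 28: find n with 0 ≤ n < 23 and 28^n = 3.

3

Successive powers of 28 modulo 47:
  28^0=1  28^1=28  28^2=32  28^3=3
So 28^3 ≡ 3 (mod 47), giving n = 3.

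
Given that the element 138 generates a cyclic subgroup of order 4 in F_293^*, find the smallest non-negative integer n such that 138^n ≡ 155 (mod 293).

3

Successive powers of 138 modulo 293:
  138^0=1  138^1=138  138^2=292  138^3=155
So 138^3 ≡ 155 (mod 293), giving n = 3.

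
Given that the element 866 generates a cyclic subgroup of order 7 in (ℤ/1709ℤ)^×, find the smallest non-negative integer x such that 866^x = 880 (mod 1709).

3

Successive powers of 866 modulo 1709:
  866^0=1  866^1=866  866^2=1414  866^3=880
So 866^3 ≡ 880 (mod 1709), giving x = 3.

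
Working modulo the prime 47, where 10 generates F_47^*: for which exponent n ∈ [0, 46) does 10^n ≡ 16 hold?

Baby-step giant-step with m = ceil(sqrt(46)) = 7.
Baby table (10^j mod 47 for j=0..6):
  0:1  1:10  2:6  3:13  4:36  5:31  6:28
Giant step factor: 10^(-7) ≡ 23 (mod 47).
Scan 16·23^i mod 47 for i = 0, 1, …:
  i=0: 16   i=1: 39   i=2: 4   i=3: 45
  i=4: 1
Match at i=4, j=0: n = 4·7 + 0 = 28.

28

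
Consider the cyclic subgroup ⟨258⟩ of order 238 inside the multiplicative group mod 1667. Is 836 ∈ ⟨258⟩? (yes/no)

yes

836 ∈ ⟨258⟩ iff 836^238 ≡ 1 (mod 1667), since |⟨258⟩| = 238.
836^238 mod 1667 = 1.
Since 1 = 1, 836 lies in the subgroup.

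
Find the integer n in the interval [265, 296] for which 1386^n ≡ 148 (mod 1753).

269

Compute 1386^265 mod 1753 = 69, then multiply by 1386 repeatedly:
  1386^265=69  1386^266=972  1386^267=888  1386^268=162  1386^269=148
Found 148 at exponent 269.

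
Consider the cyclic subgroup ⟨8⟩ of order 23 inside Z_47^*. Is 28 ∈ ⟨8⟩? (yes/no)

yes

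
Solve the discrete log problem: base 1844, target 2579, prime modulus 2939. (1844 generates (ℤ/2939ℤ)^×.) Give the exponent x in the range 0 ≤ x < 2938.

Successive powers of 1844 modulo 2939:
  1844^0=1  1844^1=1844  1844^2=2852  1844^3=1217  1844^4=1691  1844^5=2864
  1844^6=2772  1844^7=647  1844^8=2773  1844^9=2491  1844^10=2686  1844^11=769
  1844^12=1438  1844^13=694  1844^14=1271  1844^15=1341  1844^16=1105  1844^17=893
  1844^18=852  1844^19=1662  1844^20=2290  1844^21=2356  1844^22=622  1844^23=758
  1844^24=1727  1844^25=1651  1844^26=2579
So 1844^26 ≡ 2579 (mod 2939), giving x = 26.

26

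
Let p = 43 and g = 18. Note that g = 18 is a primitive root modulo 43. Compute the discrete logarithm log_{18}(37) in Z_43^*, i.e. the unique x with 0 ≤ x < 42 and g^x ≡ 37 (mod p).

35

Baby-step giant-step with m = ceil(sqrt(42)) = 7.
Baby table (18^j mod 43 for j=0..6):
  0:1  1:18  2:23  3:27  4:13  5:19  6:41
Giant step factor: 18^(-7) ≡ 37 (mod 43).
Scan 37·37^i mod 43 for i = 0, 1, …:
  i=0: 37   i=1: 36   i=2: 42   i=3: 6
  i=4: 7   i=5: 1
Match at i=5, j=0: x = 5·7 + 0 = 35.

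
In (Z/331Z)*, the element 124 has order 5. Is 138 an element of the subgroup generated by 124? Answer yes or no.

no

138 ∈ ⟨124⟩ iff 138^5 ≡ 1 (mod 331), since |⟨124⟩| = 5.
138^5 mod 331 = 211.
Since 211 ≠ 1, 138 does not lie in the subgroup.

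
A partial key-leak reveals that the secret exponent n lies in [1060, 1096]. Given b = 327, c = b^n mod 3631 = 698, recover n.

Compute 327^1060 mod 3631 = 2098, then multiply by 327 repeatedly:
  327^1060=2098  327^1061=3418  327^1062=2969  327^1063=1386  327^1064=2978
  327^1065=698
Found 698 at exponent 1065.

1065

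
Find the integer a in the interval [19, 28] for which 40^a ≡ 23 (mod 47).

Compute 40^19 mod 47 = 35, then multiply by 40 repeatedly:
  40^19=35  40^20=37  40^21=23
Found 23 at exponent 21.

21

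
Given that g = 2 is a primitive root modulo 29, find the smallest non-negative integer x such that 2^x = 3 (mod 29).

Successive powers of 2 modulo 29:
  2^0=1  2^1=2  2^2=4  2^3=8  2^4=16  2^5=3
So 2^5 ≡ 3 (mod 29), giving x = 5.

5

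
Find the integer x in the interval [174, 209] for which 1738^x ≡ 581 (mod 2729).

Compute 1738^174 mod 2729 = 900, then multiply by 1738 repeatedly:
  1738^174=900  1738^175=483  1738^176=1651  1738^177=1259  1738^178=2213
  1738^179=1033  1738^180=2401  1738^181=297  1738^182=405  1738^183=2537
  1738^184=1971  1738^185=703  1738^186=1951  1738^187=1420  1738^188=944
  1738^189=543  1738^190=2229  1738^191=1551  1738^192=2115  1738^193=2636
  1738^194=2106  1738^195=639  1738^196=2608  1738^197=2564  1738^198=2504
  1738^199=1926  1738^200=1634  1738^201=1732  1738^202=129  1738^203=424
  1738^204=82  1738^205=608  1738^206=581
Found 581 at exponent 206.

206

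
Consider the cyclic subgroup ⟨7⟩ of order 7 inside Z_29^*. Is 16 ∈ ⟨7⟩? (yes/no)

yes

16 ∈ ⟨7⟩ iff 16^7 ≡ 1 (mod 29), since |⟨7⟩| = 7.
16^7 mod 29 = 1.
Since 1 = 1, 16 lies in the subgroup.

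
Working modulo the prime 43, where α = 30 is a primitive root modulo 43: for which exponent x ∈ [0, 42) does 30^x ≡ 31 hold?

26

Successive powers of 30 modulo 43:
  30^0=1  30^1=30  30^2=40  30^3=39  30^4=9  30^5=12
  30^6=16  30^7=7  30^8=38  30^9=22  30^10=15  30^11=20
  30^12=41  30^13=26  30^14=6  30^15=8  30^16=25  30^17=19
  30^18=11  30^19=29  30^20=10  30^21=42  30^22=13  30^23=3
  30^24=4  30^25=34  30^26=31
So 30^26 ≡ 31 (mod 43), giving x = 26.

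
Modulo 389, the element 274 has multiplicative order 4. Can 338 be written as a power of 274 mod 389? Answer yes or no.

⟨274⟩ has order 4; its elements mod 389 are {1, 115, 274, 388}.
338 is not in this set.

no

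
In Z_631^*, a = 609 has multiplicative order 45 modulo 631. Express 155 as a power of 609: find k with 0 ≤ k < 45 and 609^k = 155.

4

Baby-step giant-step with m = ceil(sqrt(45)) = 7.
Baby table (609^j mod 631 for j=0..6):
  0:1  1:609  2:484  3:79  4:155  5:376  6:562
Giant step factor: 609^(-7) ≡ 456 (mod 631).
Scan 155·456^i mod 631 for i = 0, 1, …:
  i=0: 155
Match at i=0, j=4: k = 0·7 + 4 = 4.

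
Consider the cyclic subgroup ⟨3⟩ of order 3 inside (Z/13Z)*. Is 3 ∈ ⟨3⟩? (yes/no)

⟨3⟩ has order 3; its elements mod 13 are {1, 3, 9}.
3 is in this set.

yes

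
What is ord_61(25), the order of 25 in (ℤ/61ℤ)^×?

The order of 25 must divide p − 1 = 60 = 2^2 · 3 · 5.
Divisors: 1, 2, 3, 4, 5, 6, 10, 12, 15, 20, 30, 60.
Check each in increasing order: 25^1 ≡ 25;  25^2 ≡ 15;  25^3 ≡ 9;  25^4 ≡ 42;  25^5 ≡ 13;  25^6 ≡ 20;  25^10 ≡ 47;  25^12 ≡ 34;  25^15 ≡ 1.
Smallest exponent giving 1 is 15.

15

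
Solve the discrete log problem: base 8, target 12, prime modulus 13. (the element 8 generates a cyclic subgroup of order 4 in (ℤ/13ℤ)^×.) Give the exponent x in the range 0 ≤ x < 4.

Successive powers of 8 modulo 13:
  8^0=1  8^1=8  8^2=12
So 8^2 ≡ 12 (mod 13), giving x = 2.

2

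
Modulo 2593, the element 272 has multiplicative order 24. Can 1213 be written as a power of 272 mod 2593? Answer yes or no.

yes

1213 ∈ ⟨272⟩ iff 1213^24 ≡ 1 (mod 2593), since |⟨272⟩| = 24.
1213^24 mod 2593 = 1.
Since 1 = 1, 1213 lies in the subgroup.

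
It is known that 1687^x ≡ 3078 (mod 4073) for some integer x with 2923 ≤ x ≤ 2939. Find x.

2938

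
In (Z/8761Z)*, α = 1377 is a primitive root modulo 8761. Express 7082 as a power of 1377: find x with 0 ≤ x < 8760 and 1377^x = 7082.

Baby-step giant-step with m = ceil(sqrt(8760)) = 94.
Baby table (1377^j mod 8761 for j=0..93):
  0:1  1:1377  2:3753  3:7652  4:6082  5:8159  6:3341  7:1032
  8:1782  9:734  10:3203  11:3748  12:767  13:4839  14:4943  15:7975
  16:4042  17:2599  18:4335  19:3054  20:78  21:2274  22:3621  23:1108
  24:1302  25:5610  26:6529  27:1647  28:7581  29:4686  30:4526  31:3231
  32:7260  33:719  34:70  35:19  36:8641  37:1219  38:5212  39:1665
  40:6084  41:2152  42:2086  43:7575  44:5185  45:8291  46:1124  47:5812
  48:4331  49:6307  50:2588  51:6710  52:5576  53:3516  54:5460  55:1482
  56:8162  57:7472  58:3530  59:7216  60:1458  61:1397  62:5010  63:3863
  64:1424  65:7145  66:62  67:6525  68:4900  69:1330  70:361  71:6481
  72:5639  73:2657  74:5352  75:1703  76:5844  77:4590  78:3749  79:2144
  80:8592  81:3834  82:5296  83:3440  84:5940  85:5367  86:4836  87:812
  88:5477  89:7369  90:1875  91:6141  92:1792  93:5743
Giant step factor: 1377^(-94) ≡ 2946 (mod 8761).
Scan 7082·2946^i mod 8761 for i = 0, 1, …:
  i=0: 7082   i=1: 3631   i=2: 8506   i=3: 2216
  i=4: 1391   i=5: 6499   i=6: 3269   i=7: 2135
  i=8: 8073   i=9: 5704     …   i=67: 5490
  i=68: 734
Match at i=68, j=9: x = 68·94 + 9 = 6401.

6401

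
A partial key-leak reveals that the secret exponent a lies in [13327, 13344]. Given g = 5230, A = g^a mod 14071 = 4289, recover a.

13342

Compute 5230^13327 mod 14071 = 1206, then multiply by 5230 repeatedly:
  5230^13327=1206  5230^13328=3572  5230^13329=9343  5230^13330=9378  5230^13331=9505
  5230^13332=12378  5230^13333=10340  5230^13334=3347  5230^13335=486  5230^13336=9000
  5230^13337=2505  5230^13338=1049  5230^13339=12651  5230^13340=2888  5230^13341=6057
  5230^13342=4289
Found 4289 at exponent 13342.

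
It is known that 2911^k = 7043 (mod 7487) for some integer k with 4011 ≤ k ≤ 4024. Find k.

4016

Compute 2911^4011 mod 7487 = 5781, then multiply by 2911 repeatedly:
  2911^4011=5781  2911^4012=5202  2911^4013=4308  2911^4014=7350  2911^4015=5491
  2911^4016=7043
Found 7043 at exponent 4016.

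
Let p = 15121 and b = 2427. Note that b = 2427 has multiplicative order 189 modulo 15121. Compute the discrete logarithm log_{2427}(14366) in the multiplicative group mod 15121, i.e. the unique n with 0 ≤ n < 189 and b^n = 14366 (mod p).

Baby-step giant-step with m = ceil(sqrt(189)) = 14.
Baby table (2427^j mod 15121 for j=0..13):
  0:1  1:2427  2:8260  3:11695  4:1648  5:7752  6:3580  7:9206
  8:9245  9:13172  10:2650  11:5125  12:8913  13:8821
Giant step factor: 2427^(-14) ≡ 1742 (mod 15121).
Scan 14366·1742^i mod 15121 for i = 0, 1, …:
  i=0: 14366   i=1: 317   i=2: 7858   i=3: 4131
  i=4: 13727   i=5: 6133   i=6: 8260
Match at i=6, j=2: n = 6·14 + 2 = 86.

86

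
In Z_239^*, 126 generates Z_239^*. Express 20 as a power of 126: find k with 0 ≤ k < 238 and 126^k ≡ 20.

Baby-step giant-step with m = ceil(sqrt(238)) = 16.
Baby table (126^j mod 239 for j=0..15):
  0:1  1:126  2:102  3:185  4:127  5:228  6:48  7:73
  8:116  9:37  10:121  11:189  12:153  13:158  14:71  15:103
Giant step factor: 126^(-16) ≡ 83 (mod 239).
Scan 20·83^i mod 239 for i = 0, 1, …:
  i=0: 20   i=1: 226   i=2: 116
Match at i=2, j=8: k = 2·16 + 8 = 40.

40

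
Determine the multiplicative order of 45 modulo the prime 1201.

600

The order of 45 must divide p − 1 = 1200 = 2^4 · 3 · 5^2.
Divisors: 1, 2, 3, 4, 5, 6, 8, 10, 12, 15, 16, 20, 24, 25, 30, 40, 48, 50, 60, 75, 80, 100, 120, 150, 200, 240, 300, 400, 600, 1200.
Check each in increasing order: 45^1 ≡ 45;  45^2 ≡ 824;  45^3 ≡ 1050;  45^4 ≡ 411;  45^5 ≡ 480;  45^6 ≡ 1183;  45^8 ≡ 781;  45^10 ≡ 1009;  45^12 ≡ 324;  45^15 ≡ 317;  45^16 ≡ 1054;  45^20 ≡ 834;  45^24 ≡ 489;  45^25 ≡ 387;  45^30 ≡ 806;  45^40 ≡ 177;  45^48 ≡ 122;  45^50 ≡ 845;  45^60 ≡ 1096;  45^75 ≡ 343;  45^80 ≡ 103;  45^100 ≡ 631;  45^120 ≡ 216;  45^150 ≡ 1152;  45^200 ≡ 630;  45^240 ≡ 1018;  45^300 ≡ 1200;  45^400 ≡ 570;  45^600 ≡ 1.
Smallest exponent giving 1 is 600.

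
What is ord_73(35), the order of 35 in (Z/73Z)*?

The order of 35 must divide p − 1 = 72 = 2^3 · 3^2.
Divisors: 1, 2, 3, 4, 6, 8, 9, 12, 18, 24, 36, 72.
Check each in increasing order: 35^1 ≡ 35;  35^2 ≡ 57;  35^3 ≡ 24;  35^4 ≡ 37;  35^6 ≡ 65;  35^8 ≡ 55;  35^9 ≡ 27;  35^12 ≡ 64;  35^18 ≡ 72;  35^24 ≡ 8;  35^36 ≡ 1.
Smallest exponent giving 1 is 36.

36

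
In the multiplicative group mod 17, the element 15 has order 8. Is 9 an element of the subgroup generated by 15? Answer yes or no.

yes

9 ∈ ⟨15⟩ iff 9^8 ≡ 1 (mod 17), since |⟨15⟩| = 8.
9^8 mod 17 = 1.
Since 1 = 1, 9 lies in the subgroup.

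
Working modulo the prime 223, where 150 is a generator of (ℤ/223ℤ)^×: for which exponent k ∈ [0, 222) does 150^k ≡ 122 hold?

Baby-step giant-step with m = ceil(sqrt(222)) = 15.
Baby table (150^j mod 223 for j=0..14):
  0:1  1:150  2:200  3:118  4:83  5:185  6:98  7:205
  8:199  9:191  10:106  11:67  12:15  13:20  14:101
Giant step factor: 150^(-15) ≡ 207 (mod 223).
Scan 122·207^i mod 223 for i = 0, 1, …:
  i=0: 122   i=1: 55   i=2: 12   i=3: 31
  i=4: 173   i=5: 131   i=6: 134   i=7: 86
  i=8: 185
Match at i=8, j=5: k = 8·15 + 5 = 125.

125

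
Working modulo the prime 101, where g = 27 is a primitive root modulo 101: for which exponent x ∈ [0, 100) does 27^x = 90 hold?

9

Baby-step giant-step with m = ceil(sqrt(100)) = 10.
Baby table (27^j mod 101 for j=0..9):
  0:1  1:27  2:22  3:89  4:80  5:39  6:43  7:50
  8:37  9:90
Giant step factor: 27^(-10) ≡ 17 (mod 101).
Scan 90·17^i mod 101 for i = 0, 1, …:
  i=0: 90
Match at i=0, j=9: x = 0·10 + 9 = 9.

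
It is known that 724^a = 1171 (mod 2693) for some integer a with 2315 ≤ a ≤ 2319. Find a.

2315

Compute 724^2315 mod 2693 = 1171, then multiply by 724 repeatedly:
  724^2315=1171
Found 1171 at exponent 2315.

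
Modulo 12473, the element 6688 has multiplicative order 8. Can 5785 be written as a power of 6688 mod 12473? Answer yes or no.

⟨6688⟩ has order 8; its elements mod 12473 are {1, 1166, 2583, 5785, 6688, 9890, 11307, 12472}.
5785 is in this set.

yes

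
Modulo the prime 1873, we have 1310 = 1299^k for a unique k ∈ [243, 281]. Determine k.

259

Compute 1299^243 mod 1873 = 1231, then multiply by 1299 repeatedly:
  1299^243=1231  1299^244=1400  1299^245=1790  1299^246=817  1299^247=1165
  1299^248=1824  1299^249=31  1299^250=936  1299^251=287  1299^252=86
  1299^253=1207  1299^254=192  1299^255=299  1299^256=690  1299^257=1016
  1299^258=1192  1299^259=1310
Found 1310 at exponent 259.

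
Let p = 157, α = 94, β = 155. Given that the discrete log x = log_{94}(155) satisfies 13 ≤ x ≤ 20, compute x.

15

Compute 94^13 mod 157 = 107, then multiply by 94 repeatedly:
  94^13=107  94^14=10  94^15=155
Found 155 at exponent 15.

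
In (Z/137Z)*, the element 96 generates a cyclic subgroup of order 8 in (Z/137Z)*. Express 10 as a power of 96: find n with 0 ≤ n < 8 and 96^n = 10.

7

Successive powers of 96 modulo 137:
  96^0=1  96^1=96  96^2=37  96^3=127  96^4=136  96^5=41
  96^6=100  96^7=10
So 96^7 ≡ 10 (mod 137), giving n = 7.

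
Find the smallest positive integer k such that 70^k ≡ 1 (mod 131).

10

The order of 70 must divide p − 1 = 130 = 2 · 5 · 13.
Divisors: 1, 2, 5, 10, 13, 26, 65, 130.
Check each in increasing order: 70^1 ≡ 70;  70^2 ≡ 53;  70^5 ≡ 130;  70^10 ≡ 1.
Smallest exponent giving 1 is 10.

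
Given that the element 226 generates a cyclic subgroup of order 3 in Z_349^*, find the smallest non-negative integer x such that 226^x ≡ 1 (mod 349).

0

Successive powers of 226 modulo 349:
  226^0=1
So 226^0 ≡ 1 (mod 349), giving x = 0.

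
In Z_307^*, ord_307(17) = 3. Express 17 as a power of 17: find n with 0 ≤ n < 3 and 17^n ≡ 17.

Successive powers of 17 modulo 307:
  17^0=1  17^1=17
So 17^1 ≡ 17 (mod 307), giving n = 1.

1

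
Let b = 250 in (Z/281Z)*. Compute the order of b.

140

The order of 250 must divide p − 1 = 280 = 2^3 · 5 · 7.
Divisors: 1, 2, 4, 5, 7, 8, 10, 14, 20, 28, 35, 40, 56, 70, 140, 280.
Check each in increasing order: 250^1 ≡ 250;  250^2 ≡ 118;  250^4 ≡ 155;  250^5 ≡ 253;  250^7 ≡ 68;  250^8 ≡ 140;  250^10 ≡ 222;  250^14 ≡ 128;  250^20 ≡ 109;  250^28 ≡ 86;  250^35 ≡ 228;  250^40 ≡ 79;  250^56 ≡ 90;  250^70 ≡ 280;  250^140 ≡ 1.
Smallest exponent giving 1 is 140.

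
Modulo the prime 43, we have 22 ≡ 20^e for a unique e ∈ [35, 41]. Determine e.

Compute 20^35 mod 43 = 7, then multiply by 20 repeatedly:
  20^35=7  20^36=11  20^37=5  20^38=14  20^39=22
Found 22 at exponent 39.

39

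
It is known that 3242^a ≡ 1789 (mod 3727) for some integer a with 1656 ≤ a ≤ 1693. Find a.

Compute 3242^1656 mod 3727 = 1378, then multiply by 3242 repeatedly:
  3242^1656=1378  3242^1657=2530  3242^1658=2860  3242^1659=3071  3242^1660=1365
  3242^1661=1381  3242^1662=1075  3242^1663=405  3242^1664=1106  3242^1665=278
  3242^1666=3069  3242^1667=2335  3242^1668=533  3242^1669=2385  3242^1670=2372
  3242^1671=1223  3242^1672=3165  3242^1673=499  3242^1674=240  3242^1675=2864
  3242^1676=1131  3242^1677=3061  3242^1678=2488  3242^1679=868  3242^1680=171
  3242^1681=2786  3242^1682=1691  3242^1683=3532  3242^1684=1400  3242^1685=3041
  3242^1686=1007  3242^1687=3569  3242^1688=2090  3242^1689=94  3242^1690=2861
  3242^1691=2586  3242^1692=1789
Found 1789 at exponent 1692.

1692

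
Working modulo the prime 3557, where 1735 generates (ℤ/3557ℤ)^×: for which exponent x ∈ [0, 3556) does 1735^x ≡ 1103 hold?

445

Baby-step giant-step with m = ceil(sqrt(3556)) = 60.
Baby table (1735^j mod 3557 for j=0..59):
  0:1  1:1735  2:1003  3:832  4:2935  5:2158  6:2166  7:1818
  8:2728  9:2270  10:851  11:330  12:3430  13:189  14:671  15:1046
  16:740  17:3380  18:2364  19:319  20:2130  21:3384  22:2190  23:774
  24:1901  25:896  26:151  27:2324  28:2059  29:1137  30:2117  31:2171
  32:3379  33:629  34:2873  35:1298  36:449  37:32  38:2165  39:83
  40:1725  41:1438  42:1473  43:1729  44:1264  45:1928  46:1500  47:2333
  48:3446  49:3050  50:2491  51:130  52:1459  53:2338  54:1450  55:951
  56:3094  57:577  58:1578  59:2497
Giant step factor: 1735^(-60) ≡ 1602 (mod 3557).
Scan 1103·1602^i mod 3557 for i = 0, 1, …:
  i=0: 1103   i=1: 2734   i=2: 1201   i=3: 3222
  i=4: 437   i=5: 2902   i=6: 5   i=7: 896
Match at i=7, j=25: x = 7·60 + 25 = 445.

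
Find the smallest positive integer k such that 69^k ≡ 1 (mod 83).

41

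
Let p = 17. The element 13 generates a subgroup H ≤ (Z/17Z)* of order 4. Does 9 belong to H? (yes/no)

no

9 ∈ ⟨13⟩ iff 9^4 ≡ 1 (mod 17), since |⟨13⟩| = 4.
9^4 mod 17 = 16.
Since 16 ≠ 1, 9 does not lie in the subgroup.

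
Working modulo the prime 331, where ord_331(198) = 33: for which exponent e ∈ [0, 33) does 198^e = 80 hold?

18

Successive powers of 198 modulo 331:
  198^0=1  198^1=198  198^2=146  198^3=111  198^4=132  198^5=318
  198^6=74  198^7=88  198^8=212  198^9=270  198^10=169  198^11=31
  198^12=180  198^13=223  198^14=131  198^15=120  198^16=259  198^17=308
  198^18=80
So 198^18 ≡ 80 (mod 331), giving e = 18.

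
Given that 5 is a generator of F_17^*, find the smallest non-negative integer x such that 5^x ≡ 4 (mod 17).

Successive powers of 5 modulo 17:
  5^0=1  5^1=5  5^2=8  5^3=6  5^4=13  5^5=14
  5^6=2  5^7=10  5^8=16  5^9=12  5^10=9  5^11=11
  5^12=4
So 5^12 ≡ 4 (mod 17), giving x = 12.

12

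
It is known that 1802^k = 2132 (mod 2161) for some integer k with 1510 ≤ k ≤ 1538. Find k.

Compute 1802^1510 mod 2161 = 317, then multiply by 1802 repeatedly:
  1802^1510=317  1802^1511=730  1802^1512=1572  1802^1513=1834  1802^1514=699
  1802^1515=1896  1802^1516=51  1802^1517=1140  1802^1518=1330  1802^1519=111
  1802^1520=1210  1802^1521=2132
Found 2132 at exponent 1521.

1521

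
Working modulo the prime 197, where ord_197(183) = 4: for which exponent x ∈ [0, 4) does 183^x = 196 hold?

Successive powers of 183 modulo 197:
  183^0=1  183^1=183  183^2=196
So 183^2 ≡ 196 (mod 197), giving x = 2.

2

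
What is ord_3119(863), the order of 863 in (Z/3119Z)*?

The order of 863 must divide p − 1 = 3118 = 2 · 1559.
Divisors: 1, 2, 1559, 3118.
Check each in increasing order: 863^1 ≡ 863;  863^2 ≡ 2447;  863^1559 ≡ 1.
Smallest exponent giving 1 is 1559.

1559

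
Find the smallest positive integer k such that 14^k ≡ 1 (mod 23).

22

The order of 14 must divide p − 1 = 22 = 2 · 11.
Divisors: 1, 2, 11, 22.
Check each in increasing order: 14^1 ≡ 14;  14^2 ≡ 12;  14^11 ≡ 22;  14^22 ≡ 1.
Smallest exponent giving 1 is 22.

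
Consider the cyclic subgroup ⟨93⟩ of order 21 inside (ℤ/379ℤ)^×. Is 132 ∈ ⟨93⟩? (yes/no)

132 ∈ ⟨93⟩ iff 132^21 ≡ 1 (mod 379), since |⟨93⟩| = 21.
132^21 mod 379 = 84.
Since 84 ≠ 1, 132 does not lie in the subgroup.

no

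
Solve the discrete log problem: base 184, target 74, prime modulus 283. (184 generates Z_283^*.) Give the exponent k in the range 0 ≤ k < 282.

212

Baby-step giant-step with m = ceil(sqrt(282)) = 17.
Baby table (184^j mod 283 for j=0..16):
  0:1  1:184  2:179  3:108  4:62  5:88  6:61  7:187
  8:165  9:79  10:103  11:274  12:42  13:87  14:160  15:8
  16:57
Giant step factor: 184^(-17) ≡ 50 (mod 283).
Scan 74·50^i mod 283 for i = 0, 1, …:
  i=0: 74   i=1: 21   i=2: 201   i=3: 145
  i=4: 175   i=5: 260   i=6: 265   i=7: 232
  i=8: 280   i=9: 133   i=10: 141   i=11: 258
  i=12: 165
Match at i=12, j=8: k = 12·17 + 8 = 212.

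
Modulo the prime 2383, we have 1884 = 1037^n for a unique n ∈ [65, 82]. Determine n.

Compute 1037^65 mod 2383 = 2337, then multiply by 1037 repeatedly:
  1037^65=2337  1037^66=2341  1037^67=1723  1037^68=1884
Found 1884 at exponent 68.

68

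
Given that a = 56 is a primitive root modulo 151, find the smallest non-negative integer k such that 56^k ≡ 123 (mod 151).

66

Baby-step giant-step with m = ceil(sqrt(150)) = 13.
Baby table (56^j mod 151 for j=0..12):
  0:1  1:56  2:116  3:3  4:17  5:46  6:9  7:51
  8:138  9:27  10:2  11:112  12:81
Giant step factor: 56^(-13) ≡ 126 (mod 151).
Scan 123·126^i mod 151 for i = 0, 1, …:
  i=0: 123   i=1: 96   i=2: 16   i=3: 53
  i=4: 34   i=5: 56
Match at i=5, j=1: k = 5·13 + 1 = 66.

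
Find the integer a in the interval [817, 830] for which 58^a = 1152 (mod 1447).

Compute 58^817 mod 1447 = 82, then multiply by 58 repeatedly:
  58^817=82  58^818=415  58^819=918  58^820=1152
Found 1152 at exponent 820.

820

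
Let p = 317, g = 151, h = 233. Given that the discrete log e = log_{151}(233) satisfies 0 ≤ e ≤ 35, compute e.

Compute 151^0 mod 317 = 1, then multiply by 151 repeatedly:
  151^0=1  151^1=151  151^2=294  151^3=14  151^4=212
  151^5=312  151^6=196  151^7=115  151^8=247  151^9=208
  151^10=25  151^11=288  151^12=59  151^13=33  151^14=228
  151^15=192  151^16=145  151^17=22  151^18=152  151^19=128
  151^20=308  151^21=226  151^22=207  151^23=191  151^24=311
  151^25=45  151^26=138  151^27=233
Found 233 at exponent 27.

27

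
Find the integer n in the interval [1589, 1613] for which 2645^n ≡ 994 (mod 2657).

Compute 2645^1589 mod 2657 = 468, then multiply by 2645 repeatedly:
  2645^1589=468  2645^1590=2355  2645^1591=967  2645^1592=1681  2645^1593=1084
  2645^1594=277  2645^1595=1990  2645^1596=33  2645^1597=2261  2645^1598=2095
  2645^1599=1430  2645^1600=1439  2645^1601=1331  2645^1602=2627  2645^1603=360
  2645^1604=994
Found 994 at exponent 1604.

1604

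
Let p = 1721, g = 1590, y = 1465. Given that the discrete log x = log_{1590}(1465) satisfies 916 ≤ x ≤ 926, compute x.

916

Compute 1590^916 mod 1721 = 1465, then multiply by 1590 repeatedly:
  1590^916=1465
Found 1465 at exponent 916.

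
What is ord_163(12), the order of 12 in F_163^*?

The order of 12 must divide p − 1 = 162 = 2 · 3^4.
Divisors: 1, 2, 3, 6, 9, 18, 27, 54, 81, 162.
Check each in increasing order: 12^1 ≡ 12;  12^2 ≡ 144;  12^3 ≡ 98;  12^6 ≡ 150;  12^9 ≡ 30;  12^18 ≡ 85;  12^27 ≡ 105;  12^54 ≡ 104;  12^81 ≡ 162;  12^162 ≡ 1.
Smallest exponent giving 1 is 162.

162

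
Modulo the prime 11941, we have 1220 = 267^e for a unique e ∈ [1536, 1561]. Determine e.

Compute 267^1536 mod 11941 = 9670, then multiply by 267 repeatedly:
  267^1536=9670  267^1537=2634  267^1538=10700  267^1539=3001  267^1540=1220
Found 1220 at exponent 1540.

1540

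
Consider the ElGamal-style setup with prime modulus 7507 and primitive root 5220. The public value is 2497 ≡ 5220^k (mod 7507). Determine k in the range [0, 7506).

Baby-step giant-step with m = ceil(sqrt(7506)) = 87.
Baby table (5220^j mod 7507 for j=0..86):
  0:1  1:5220  2:5497  3:2586  4:1334  5:4491  6:6166  7:4011
  8:397  9:408  10:5279  11:5690  12:4108  13:3768  14:620  15:883
  16:7469  17:4329  18:1310  19:6830  20:1857  21:2003  22:5916  23:5229
  24:7435  25:7017  26:2087  27:1483  28:1543  29:6956  30:6468  31:3981
  32:1444  33:652  34:2769  35:3205  36:4504  37:6463  38:402  39:3987
  40:2736  41:3606  42:3271  43:3702  44:1422  45:5924  46:1947  47:6369
  48:5184  49:5252  50:7383  51:5829  52:1509  53:2137  54:7245  55:6141
  56:1130  57:5605  58:3321  59:1957  60:6020  61:98  62:1084  63:5709
  64:5697  65:3113  66:4712  67:3708  68:2714  69:1371  70:2449  71:6866
  72:2102  73:4713  74:1421  75:704  76:3957  77:3783  78:3850  79:761
  80:1217  81:1818  82:1112  83:1729  84:1966  85:451  86:4529
Giant step factor: 5220^(-87) ≡ 4863 (mod 7507).
Scan 2497·4863^i mod 7507 for i = 0, 1, …:
  i=0: 2497   i=1: 4092   i=2: 5846   i=3: 89
  i=4: 4908   i=5: 2851   i=6: 6491   i=7: 6305
  i=8: 2627   i=9: 5694     …   i=19: 6050
  i=20: 1217
Match at i=20, j=80: k = 20·87 + 80 = 1820.

1820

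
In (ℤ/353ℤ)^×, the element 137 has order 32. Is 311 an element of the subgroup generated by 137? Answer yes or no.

yes

311 ∈ ⟨137⟩ iff 311^32 ≡ 1 (mod 353), since |⟨137⟩| = 32.
311^32 mod 353 = 1.
Since 1 = 1, 311 lies in the subgroup.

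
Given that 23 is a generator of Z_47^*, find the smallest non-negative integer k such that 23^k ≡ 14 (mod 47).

Baby-step giant-step with m = ceil(sqrt(46)) = 7.
Baby table (23^j mod 47 for j=0..6):
  0:1  1:23  2:12  3:41  4:3  5:22  6:36
Giant step factor: 23^(-7) ≡ 13 (mod 47).
Scan 14·13^i mod 47 for i = 0, 1, …:
  i=0: 14   i=1: 41
Match at i=1, j=3: k = 1·7 + 3 = 10.

10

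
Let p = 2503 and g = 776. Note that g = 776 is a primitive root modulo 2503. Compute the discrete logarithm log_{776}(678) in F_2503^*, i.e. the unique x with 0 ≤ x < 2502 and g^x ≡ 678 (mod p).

1272

Baby-step giant-step with m = ceil(sqrt(2502)) = 51.
Baby table (776^j mod 2503 for j=0..50):
  0:1  1:776  2:1456  3:1003  4:2398  5:1119  6:2306  7:2314
  8:1013  9:146  10:661  11:2324  12:1264  13:2191  14:679  15:1274
  16:2442  17:221  18:1292  19:1392  20:1399  21:1825  22:2005  23:1517
  24:782  25:1106  26:2230  27:907  28:489  29:1511  30:1132  31:2382
  32:1218  33:1537  34:1284  35:190  36:2266  37:1310  38:342  39:74
  40:2358  41:115  42:1635  43:2242  44:207  45:440  46:1032  47:2375
  48:792  49:1357  50:1772
Giant step factor: 776^(-51) ≡ 2457 (mod 2503).
Scan 678·2457^i mod 2503 for i = 0, 1, …:
  i=0: 678   i=1: 1351   i=2: 429   i=3: 290
  i=4: 1678   i=5: 405   i=6: 1394   i=7: 954
  i=8: 1170   i=9: 1246     …   i=23: 1724
  i=24: 792
Match at i=24, j=48: x = 24·51 + 48 = 1272.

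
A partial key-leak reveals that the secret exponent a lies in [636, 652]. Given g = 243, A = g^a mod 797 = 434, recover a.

647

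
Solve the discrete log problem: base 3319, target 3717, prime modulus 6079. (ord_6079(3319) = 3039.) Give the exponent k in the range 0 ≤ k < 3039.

Baby-step giant-step with m = ceil(sqrt(3039)) = 56.
Baby table (3319^j mod 6079 for j=0..55):
  0:1  1:3319  2:613  3:4161  4:4950  5:3592  6:929  7:1298
  8:4130  9:5404  10:2826  11:5676  12:5902  13:2200  14:921  15:5141
  16:5305  17:2511  18:5779  19:1256  20:4549  21:3974  22:4355  23:4462
  24:934  25:5735  26:1116  27:1893  28:3260  29:5399  30:4468  31:2611
  32:3334  33:1766  34:1198  35:496  36:4894  37:98  38:3075  39:5363
  40:485  41:4859  42:5513  43:5936  44:5624  45:3526  46:719  47:3393
  48:3059  49:891  50:2835  51:5152  52:5340  53:3175  54:2918  55:995
Giant step factor: 3319^(-56) ≡ 1552 (mod 6079).
Scan 3717·1552^i mod 6079 for i = 0, 1, …:
  i=0: 3717   i=1: 5892   i=2: 1568   i=3: 1936
  i=4: 1646   i=5: 1412   i=6: 2984   i=7: 5049
  i=8: 217   i=9: 2439     …   i=30: 3372
  i=31: 5404
Match at i=31, j=9: k = 31·56 + 9 = 1745.

1745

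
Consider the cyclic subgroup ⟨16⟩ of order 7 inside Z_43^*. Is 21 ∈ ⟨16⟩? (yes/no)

yes

21 ∈ ⟨16⟩ iff 21^7 ≡ 1 (mod 43), since |⟨16⟩| = 7.
21^7 mod 43 = 1.
Since 1 = 1, 21 lies in the subgroup.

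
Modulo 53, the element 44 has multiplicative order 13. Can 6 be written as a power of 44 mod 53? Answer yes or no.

no

⟨44⟩ has order 13; its elements mod 53 are {1, 10, 13, 15, 16, 24, 28, 36, 42, 44, 46, 47, 49}.
6 is not in this set.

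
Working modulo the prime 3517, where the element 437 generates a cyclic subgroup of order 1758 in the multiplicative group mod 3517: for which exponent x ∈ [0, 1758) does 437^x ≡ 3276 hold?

Baby-step giant-step with m = ceil(sqrt(1758)) = 42.
Baby table (437^j mod 3517 for j=0..41):
  0:1  1:437  2:1051  3:2077  4:263  5:2387  6:2087  7:1116
  8:2346  9:1755  10:229  11:1597  12:1523  13:838  14:438  15:1488
  16:3128  17:2340  18:2650  19:957  20:3203  21:3462  22:584  23:1984
  24:1826  25:3120  26:2361  27:1276  28:1926  29:1099  30:1951  31:1473
  32:90  33:643  34:3148  35:529  36:2568  37:293  38:1429  39:1964
  40:120  41:3202
Giant step factor: 437^(-42) ≡ 2409 (mod 3517).
Scan 3276·2409^i mod 3517 for i = 0, 1, …:
  i=0: 3276   i=1: 3253   i=2: 601   i=3: 2322
  i=4: 1668   i=5: 1798   i=6: 1955   i=7: 332
  i=8: 1429
Match at i=8, j=38: x = 8·42 + 38 = 374.

374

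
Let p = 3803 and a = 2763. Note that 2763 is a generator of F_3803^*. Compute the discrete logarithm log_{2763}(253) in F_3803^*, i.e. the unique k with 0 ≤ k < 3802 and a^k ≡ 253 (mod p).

Baby-step giant-step with m = ceil(sqrt(3802)) = 62.
Baby table (2763^j mod 3803 for j=0..61):
  0:1  1:2763  2:1548  3:2552  4:414  5:2982  6:1968  7:3097
  8:261  9:2376  10:910  11:547  12:1570  13:2490  14:243  15:2081
  16:3470  17:247  18:1724  19:2056  20:2849  21:3380  22:2575  23:3115
  24:556  25:3619  26:1210  27:393  28:2004  29:3687  30:2747  31:2976
  32:602  33:1415  34:161  35:3695  36:2033  37:148  38:2003  39:924
  40:1199  41:424  42:188  43:2236  44:1996  45:598  46:1772  47:1575
  48:1093  49:377  50:3432  51:1737  52:3748  53:155  54:2329  55:351
  56:48  57:3322  58:2047  59:800  60:857  61:2425
Giant step factor: 2763^(-62) ≡ 1388 (mod 3803).
Scan 253·1388^i mod 3803 for i = 0, 1, …:
  i=0: 253   i=1: 1288   i=2: 334   i=3: 3429
  i=4: 1899   i=5: 333   i=6: 2041   i=7: 3476
  i=8: 2484   i=9: 2274     …   i=34: 1060
  i=35: 3322
Match at i=35, j=57: k = 35·62 + 57 = 2227.

2227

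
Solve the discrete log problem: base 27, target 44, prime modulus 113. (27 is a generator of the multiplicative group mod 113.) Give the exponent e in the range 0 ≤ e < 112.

70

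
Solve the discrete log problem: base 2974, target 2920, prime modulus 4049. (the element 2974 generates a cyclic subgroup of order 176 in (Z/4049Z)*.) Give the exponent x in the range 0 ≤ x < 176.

117

Baby-step giant-step with m = ceil(sqrt(176)) = 14.
Baby table (2974^j mod 4049 for j=0..13):
  0:1  1:2974  2:1660  3:1109  4:2280  5:2694  6:3034  7:1944
  8:3533  9:4036  10:1828  11:2714  12:1779  13:2752
Giant step factor: 2974^(-14) ≡ 876 (mod 4049).
Scan 2920·876^i mod 4049 for i = 0, 1, …:
  i=0: 2920   i=1: 3001   i=2: 1075   i=3: 2332
  i=4: 2136   i=5: 498   i=6: 3005   i=7: 530
  i=8: 2694
Match at i=8, j=5: x = 8·14 + 5 = 117.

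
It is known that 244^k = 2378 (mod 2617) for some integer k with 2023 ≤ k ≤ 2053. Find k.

Compute 244^2023 mod 2617 = 1245, then multiply by 244 repeatedly:
  244^2023=1245  244^2024=208  244^2025=1029  244^2026=2461  244^2027=1191
  244^2028=117  244^2029=2378
Found 2378 at exponent 2029.

2029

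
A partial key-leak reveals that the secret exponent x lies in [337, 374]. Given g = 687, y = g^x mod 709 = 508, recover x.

Compute 687^337 mod 709 = 281, then multiply by 687 repeatedly:
  687^337=281  687^338=199  687^339=585  687^340=601  687^341=249
  687^342=194  687^343=695  687^344=308  687^345=314  687^346=182
  687^347=250  687^348=172  687^349=470  687^350=295  687^351=600
  687^352=271  687^353=419  687^354=708  687^355=22  687^356=225
  687^357=13  687^358=423  687^359=620  687^360=540  687^361=173
  687^362=448  687^363=70  687^364=587  687^365=557  687^366=508
Found 508 at exponent 366.

366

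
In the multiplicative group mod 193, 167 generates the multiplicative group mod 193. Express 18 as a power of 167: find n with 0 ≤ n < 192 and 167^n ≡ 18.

Successive powers of 167 modulo 193:
  167^0=1  167^1=167  167^2=97  167^3=180  167^4=145  167^5=90
  167^6=169  167^7=45  167^8=181  167^9=119  167^10=187  167^11=156
  167^12=190  167^13=78  167^14=95  167^15=39  167^16=144  167^17=116
  167^18=72  167^19=58  167^20=36  167^21=29  167^22=18
So 167^22 ≡ 18 (mod 193), giving n = 22.

22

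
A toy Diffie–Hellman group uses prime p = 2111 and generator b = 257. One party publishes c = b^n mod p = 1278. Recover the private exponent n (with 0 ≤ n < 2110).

Baby-step giant-step with m = ceil(sqrt(2110)) = 46.
Baby table (257^j mod 2111 for j=0..45):
  0:1  1:257  2:608  3:42  4:239  5:204  6:1764  7:1594
  8:124  9:203  10:1507  11:986  12:82  13:2075  14:1303  15:1333
  16:599  17:1951  18:1100  19:1937  20:1724  21:1869  22:1136  23:634
  24:391  25:1270  26:1296  27:1645  28:565  29:1657  30:1538  31:509
  32:2042  33:1266  34:268  35:1324  36:397  37:701  38:722  39:1897
  40:1999  41:770  42:1567  43:1629  44:675  45:373
Giant step factor: 257^(-46) ≡ 1036 (mod 2111).
Scan 1278·1036^i mod 2111 for i = 0, 1, …:
  i=0: 1278   i=1: 411   i=2: 1485   i=3: 1652
  i=4: 1562   i=5: 1206   i=6: 1815   i=7: 1550
  i=8: 1440   i=9: 1474   i=10: 811   i=11: 18
  i=12: 1760   i=13: 1567
Match at i=13, j=42: n = 13·46 + 42 = 640.

640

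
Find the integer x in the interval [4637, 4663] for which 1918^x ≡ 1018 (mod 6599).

4653

Compute 1918^4637 mod 6599 = 2449, then multiply by 1918 repeatedly:
  1918^4637=2449  1918^4638=5293  1918^4639=2712  1918^4640=1604  1918^4641=1338
  1918^4642=5872  1918^4643=4602  1918^4644=3773  1918^4645=4110  1918^4646=3774
  1918^4647=6028  1918^4648=256  1918^4649=2682  1918^4650=3455  1918^4651=1294
  1918^4652=668  1918^4653=1018
Found 1018 at exponent 4653.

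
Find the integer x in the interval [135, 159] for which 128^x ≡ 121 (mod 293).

158

Compute 128^135 mod 293 = 265, then multiply by 128 repeatedly:
  128^135=265  128^136=225  128^137=86  128^138=167  128^139=280
  128^140=94  128^141=19  128^142=88  128^143=130  128^144=232
  128^145=103  128^146=292  128^147=165  128^148=24  128^149=142
  128^150=10  128^151=108  128^152=53  128^153=45  128^154=193
  128^155=92  128^156=56  128^157=136  128^158=121
Found 121 at exponent 158.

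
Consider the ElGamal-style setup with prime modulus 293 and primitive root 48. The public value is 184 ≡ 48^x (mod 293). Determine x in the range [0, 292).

14

Successive powers of 48 modulo 293:
  48^0=1  48^1=48  48^2=253  48^3=131  48^4=135  48^5=34
  48^6=167  48^7=105  48^8=59  48^9=195  48^10=277  48^11=111
  48^12=54  48^13=248  48^14=184
So 48^14 ≡ 184 (mod 293), giving x = 14.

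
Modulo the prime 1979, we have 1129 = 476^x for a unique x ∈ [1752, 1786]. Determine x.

Compute 476^1752 mod 1979 = 725, then multiply by 476 repeatedly:
  476^1752=725  476^1753=754  476^1754=705  476^1755=1129
Found 1129 at exponent 1755.

1755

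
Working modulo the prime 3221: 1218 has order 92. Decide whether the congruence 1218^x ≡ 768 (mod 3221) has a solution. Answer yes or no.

yes

768 ∈ ⟨1218⟩ iff 768^92 ≡ 1 (mod 3221), since |⟨1218⟩| = 92.
768^92 mod 3221 = 1.
Since 1 = 1, 768 lies in the subgroup.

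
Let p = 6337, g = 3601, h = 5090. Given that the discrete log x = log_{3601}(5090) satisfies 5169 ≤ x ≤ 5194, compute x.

5193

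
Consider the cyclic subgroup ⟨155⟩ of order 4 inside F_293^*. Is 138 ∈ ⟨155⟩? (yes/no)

yes

138 ∈ ⟨155⟩ iff 138^4 ≡ 1 (mod 293), since |⟨155⟩| = 4.
138^4 mod 293 = 1.
Since 1 = 1, 138 lies in the subgroup.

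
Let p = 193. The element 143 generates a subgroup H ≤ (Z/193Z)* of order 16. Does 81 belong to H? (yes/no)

yes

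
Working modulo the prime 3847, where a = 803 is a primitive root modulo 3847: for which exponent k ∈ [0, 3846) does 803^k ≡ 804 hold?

3295

Baby-step giant-step with m = ceil(sqrt(3846)) = 63.
Baby table (803^j mod 3847 for j=0..62):
  0:1  1:803  2:2360  3:2356  4:2991  5:1245  6:3362  7:2939
  8:1806  9:3746  10:3531  11:154  12:558  13:1822  14:1206  15:2821
  16:3227  17:2250  18:2507  19:1140  20:3681  21:1347  22:634  23:1298
  24:3604  25:1068  26:3570  27:695  28:270  29:1378  30:2445  31:1365
  32:3547  33:1461  34:3695  35:1048  36:2898  37:3506  38:3161  39:3110
  40:627  41:3371  42:2472  43:3811  44:1868  45:3521  46:3665  47:40
  48:1344  49:2072  50:1912  51:383  52:3636  53:3682  54:2150  55:2994
  56:3654  57:2748  58:2313  59:3085  60:3634  61:2076  62:1277
Giant step factor: 803^(-63) ≡ 3379 (mod 3847).
Scan 804·3379^i mod 3847 for i = 0, 1, …:
  i=0: 804   i=1: 734   i=2: 2718   i=3: 1333
  i=4: 3217   i=5: 2468   i=6: 2923   i=7: 1568
  i=8: 953   i=9: 248     …   i=51: 3450
  i=52: 1140
Match at i=52, j=19: k = 52·63 + 19 = 3295.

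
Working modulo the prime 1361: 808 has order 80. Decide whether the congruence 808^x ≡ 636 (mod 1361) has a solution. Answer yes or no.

no

636 ∈ ⟨808⟩ iff 636^80 ≡ 1 (mod 1361), since |⟨808⟩| = 80.
636^80 mod 1361 = 937.
Since 937 ≠ 1, 636 does not lie in the subgroup.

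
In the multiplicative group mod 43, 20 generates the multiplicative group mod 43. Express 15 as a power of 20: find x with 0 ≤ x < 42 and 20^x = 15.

20

Baby-step giant-step with m = ceil(sqrt(42)) = 7.
Baby table (20^j mod 43 for j=0..6):
  0:1  1:20  2:13  3:2  4:40  5:26  6:4
Giant step factor: 20^(-7) ≡ 7 (mod 43).
Scan 15·7^i mod 43 for i = 0, 1, …:
  i=0: 15   i=1: 19   i=2: 4
Match at i=2, j=6: x = 2·7 + 6 = 20.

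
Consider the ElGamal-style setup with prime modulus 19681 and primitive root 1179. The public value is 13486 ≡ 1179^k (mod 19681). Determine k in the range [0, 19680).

Baby-step giant-step with m = ceil(sqrt(19680)) = 141.
Baby table (1179^j mod 19681 for j=0..140):
  0:1  1:1179  2:12371  3:1788  4:2185  5:17585  6:8622  7:9942
  8:11423  9:5913  10:4353  11:15127  12:3747  13:9169  14:5382  15:8096
  16:19580  17:18688  18:10113  19:16222  20:15487  21:14886  22:14823  23:19270
  24:7456  25:12898  26:13010  27:7291  28:15173  29:18619  30:7486  31:8906
  32:10201  33:1888  34:1999  35:14782  36:10293  37:11951  38:18314  39:2149
  40:14503  41:15929  42:4617  43:11487  44:2645  45:8857  46:11473  47:5820
  48:12792  49:6122  50:14592  51:2774  52:3500  53:13171  54:300  55:19123
  56:11272  57:5013  58:6027  59:992  60:8389  61:10769  62:2406  63:2610
  64:6954  65:11470  66:2283  67:15041  68:758  69:8037  70:9062  71:16996
  72:3026  73:5393  74:1384  75:17894  76:18675  77:14467  78:12847  79:11924
  80:6162  81:2709  82:5589  83:15977  84:2166  85:14865  86:9745  87:15332
  88:9270  89:6375  90:17664  91:3358  92:3201  93:14908  94:1399  95:15898
  96:7430  97:1925  98:6260  99:165  100:17406  101:14072  102:19486  103:6267
  104:8418  105:5598  106:6907  107:15100  108:11276  109:9729  110:16149  111:8144
  112:17129  113:2385  114:17213  115:3016  116:13284  117:15441  118:14  119:16506
  120:15746  121:5351  122:10909  123:10018  124:2622  125:1421  126:2474  127:4058
  128:1899  129:14968  130:13096  131:10280  132:16305  133:14939  134:18267  135:5779
  136:3815  137:10617  138:327  139:11594  140:10712
Giant step factor: 1179^(-141) ≡ 8315 (mod 19681).
Scan 13486·8315^i mod 19681 for i = 0, 1, …:
  i=0: 13486   i=1: 13433   i=2: 5720   i=3: 12504
  i=4: 15718   i=5: 13330   i=6: 15239   i=7: 6007
  i=8: 17508   i=9: 18344   i=10: 2610
Match at i=10, j=63: k = 10·141 + 63 = 1473.

1473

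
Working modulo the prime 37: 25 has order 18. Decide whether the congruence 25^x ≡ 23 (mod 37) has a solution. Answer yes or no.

no

⟨25⟩ has order 18; its elements mod 37 are {1, 3, 4, 7, 9, 10, 11, 12, 16, 21, 25, 26, 27, 28, 30, 33, 34, 36}.
23 is not in this set.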